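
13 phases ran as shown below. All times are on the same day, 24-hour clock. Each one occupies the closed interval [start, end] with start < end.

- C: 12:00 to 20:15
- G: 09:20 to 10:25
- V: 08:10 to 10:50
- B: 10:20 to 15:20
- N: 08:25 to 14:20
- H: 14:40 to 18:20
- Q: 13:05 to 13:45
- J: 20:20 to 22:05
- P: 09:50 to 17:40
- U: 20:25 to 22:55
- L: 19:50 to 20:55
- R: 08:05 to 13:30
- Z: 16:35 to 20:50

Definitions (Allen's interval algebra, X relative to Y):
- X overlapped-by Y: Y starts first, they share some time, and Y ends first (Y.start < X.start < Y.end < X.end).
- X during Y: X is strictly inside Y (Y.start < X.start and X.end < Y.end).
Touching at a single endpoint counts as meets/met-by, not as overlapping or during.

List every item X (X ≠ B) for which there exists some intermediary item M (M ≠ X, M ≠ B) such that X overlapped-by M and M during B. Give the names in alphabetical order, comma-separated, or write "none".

Target B = [10:20, 15:20].
Intermediaries M with M during B: Q.
Via Q — items with X overlapped-by Q: none.
Union: none.

none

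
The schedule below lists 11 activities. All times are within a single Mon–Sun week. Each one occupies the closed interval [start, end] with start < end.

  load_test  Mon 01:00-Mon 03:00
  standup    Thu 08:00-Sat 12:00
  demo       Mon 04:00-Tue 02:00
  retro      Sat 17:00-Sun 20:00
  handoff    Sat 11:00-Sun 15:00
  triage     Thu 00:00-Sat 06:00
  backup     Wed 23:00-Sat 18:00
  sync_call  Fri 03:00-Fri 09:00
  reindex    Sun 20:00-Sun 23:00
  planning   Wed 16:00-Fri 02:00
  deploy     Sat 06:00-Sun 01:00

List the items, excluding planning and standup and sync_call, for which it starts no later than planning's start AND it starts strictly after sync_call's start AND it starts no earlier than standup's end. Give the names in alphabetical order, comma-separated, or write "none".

none

Conditions: its start is no later than planning's start (X.start <= Wed 16:00) AND its start is strictly after sync_call's start (X.start > Fri 03:00) AND its start is no earlier than standup's end (X.start >= Sat 12:00).
backup: start Wed 23:00 <= Wed 16:00? ✗; start Wed 23:00 > Fri 03:00? ✗; start Wed 23:00 >= Sat 12:00? ✗ → no.
demo: start Mon 04:00 <= Wed 16:00? ✓; start Mon 04:00 > Fri 03:00? ✗; start Mon 04:00 >= Sat 12:00? ✗ → no.
deploy: start Sat 06:00 <= Wed 16:00? ✗; start Sat 06:00 > Fri 03:00? ✓; start Sat 06:00 >= Sat 12:00? ✗ → no.
handoff: start Sat 11:00 <= Wed 16:00? ✗; start Sat 11:00 > Fri 03:00? ✓; start Sat 11:00 >= Sat 12:00? ✗ → no.
load_test: start Mon 01:00 <= Wed 16:00? ✓; start Mon 01:00 > Fri 03:00? ✗; start Mon 01:00 >= Sat 12:00? ✗ → no.
reindex: start Sun 20:00 <= Wed 16:00? ✗; start Sun 20:00 > Fri 03:00? ✓; start Sun 20:00 >= Sat 12:00? ✓ → no.
retro: start Sat 17:00 <= Wed 16:00? ✗; start Sat 17:00 > Fri 03:00? ✓; start Sat 17:00 >= Sat 12:00? ✓ → no.
triage: start Thu 00:00 <= Wed 16:00? ✗; start Thu 00:00 > Fri 03:00? ✗; start Thu 00:00 >= Sat 12:00? ✗ → no.
Result: none.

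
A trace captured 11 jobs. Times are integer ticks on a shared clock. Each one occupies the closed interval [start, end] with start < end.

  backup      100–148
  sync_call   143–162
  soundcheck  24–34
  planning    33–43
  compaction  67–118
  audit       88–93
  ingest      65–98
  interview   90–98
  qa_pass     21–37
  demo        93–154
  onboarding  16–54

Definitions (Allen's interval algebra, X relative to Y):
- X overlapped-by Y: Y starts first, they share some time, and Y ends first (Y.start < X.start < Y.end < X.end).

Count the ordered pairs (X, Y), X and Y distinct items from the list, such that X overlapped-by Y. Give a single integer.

10

Checking all 110 ordered pairs for relation 'overlapped-by'; matching pairs in alphabetical order:
(backup, compaction): backup overlapped-by compaction ✓
(compaction, ingest): compaction overlapped-by ingest ✓
(demo, compaction): demo overlapped-by compaction ✓
(demo, ingest): demo overlapped-by ingest ✓
(demo, interview): demo overlapped-by interview ✓
(interview, audit): interview overlapped-by audit ✓
(planning, qa_pass): planning overlapped-by qa_pass ✓
(planning, soundcheck): planning overlapped-by soundcheck ✓
(sync_call, backup): sync_call overlapped-by backup ✓
(sync_call, demo): sync_call overlapped-by demo ✓
Count: 10.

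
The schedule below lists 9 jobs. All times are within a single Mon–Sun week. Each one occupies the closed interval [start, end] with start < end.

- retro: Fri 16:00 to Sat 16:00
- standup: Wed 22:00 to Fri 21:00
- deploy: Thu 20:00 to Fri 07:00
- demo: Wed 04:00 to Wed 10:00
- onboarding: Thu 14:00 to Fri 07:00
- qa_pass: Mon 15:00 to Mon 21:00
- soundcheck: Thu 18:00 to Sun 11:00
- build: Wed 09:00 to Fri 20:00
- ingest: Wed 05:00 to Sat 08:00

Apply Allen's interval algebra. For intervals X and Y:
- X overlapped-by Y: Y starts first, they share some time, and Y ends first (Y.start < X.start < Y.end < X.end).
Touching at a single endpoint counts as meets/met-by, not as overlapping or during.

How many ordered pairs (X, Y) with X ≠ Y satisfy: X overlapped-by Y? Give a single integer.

10

Checking all 72 ordered pairs for relation 'overlapped-by'; matching pairs in alphabetical order:
(build, demo): build overlapped-by demo ✓
(ingest, demo): ingest overlapped-by demo ✓
(retro, build): retro overlapped-by build ✓
(retro, ingest): retro overlapped-by ingest ✓
(retro, standup): retro overlapped-by standup ✓
(soundcheck, build): soundcheck overlapped-by build ✓
(soundcheck, ingest): soundcheck overlapped-by ingest ✓
(soundcheck, onboarding): soundcheck overlapped-by onboarding ✓
(soundcheck, standup): soundcheck overlapped-by standup ✓
(standup, build): standup overlapped-by build ✓
Count: 10.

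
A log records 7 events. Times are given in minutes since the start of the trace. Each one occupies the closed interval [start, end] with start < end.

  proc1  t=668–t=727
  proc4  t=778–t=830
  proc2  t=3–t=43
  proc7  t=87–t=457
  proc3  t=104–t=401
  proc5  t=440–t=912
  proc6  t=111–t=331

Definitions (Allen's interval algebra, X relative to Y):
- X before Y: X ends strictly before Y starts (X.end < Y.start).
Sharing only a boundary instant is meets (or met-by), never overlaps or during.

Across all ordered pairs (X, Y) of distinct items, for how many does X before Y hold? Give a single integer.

15

Checking all 42 ordered pairs for relation 'before'; matching pairs in alphabetical order:
(proc1, proc4): proc1 before proc4 ✓
(proc2, proc1): proc2 before proc1 ✓
(proc2, proc3): proc2 before proc3 ✓
(proc2, proc4): proc2 before proc4 ✓
(proc2, proc5): proc2 before proc5 ✓
(proc2, proc6): proc2 before proc6 ✓
(proc2, proc7): proc2 before proc7 ✓
(proc3, proc1): proc3 before proc1 ✓
(proc3, proc4): proc3 before proc4 ✓
(proc3, proc5): proc3 before proc5 ✓
(proc6, proc1): proc6 before proc1 ✓
(proc6, proc4): proc6 before proc4 ✓
(proc6, proc5): proc6 before proc5 ✓
(proc7, proc1): proc7 before proc1 ✓
(proc7, proc4): proc7 before proc4 ✓
Count: 15.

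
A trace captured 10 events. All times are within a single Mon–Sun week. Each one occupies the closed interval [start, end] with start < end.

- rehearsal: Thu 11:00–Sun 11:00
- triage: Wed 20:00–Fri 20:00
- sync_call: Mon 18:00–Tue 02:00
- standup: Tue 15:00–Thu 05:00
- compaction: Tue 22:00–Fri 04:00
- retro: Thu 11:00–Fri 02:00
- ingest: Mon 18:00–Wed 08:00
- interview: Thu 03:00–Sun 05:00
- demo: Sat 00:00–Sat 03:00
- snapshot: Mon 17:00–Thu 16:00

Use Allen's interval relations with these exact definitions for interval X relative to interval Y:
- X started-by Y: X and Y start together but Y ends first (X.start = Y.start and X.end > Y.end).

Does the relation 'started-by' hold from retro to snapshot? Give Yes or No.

No

retro = [Thu 11:00, Fri 02:00], snapshot = [Mon 17:00, Thu 16:00].
Actual relation of retro to snapshot: overlapped-by.
Asked whether 'started-by' holds → No.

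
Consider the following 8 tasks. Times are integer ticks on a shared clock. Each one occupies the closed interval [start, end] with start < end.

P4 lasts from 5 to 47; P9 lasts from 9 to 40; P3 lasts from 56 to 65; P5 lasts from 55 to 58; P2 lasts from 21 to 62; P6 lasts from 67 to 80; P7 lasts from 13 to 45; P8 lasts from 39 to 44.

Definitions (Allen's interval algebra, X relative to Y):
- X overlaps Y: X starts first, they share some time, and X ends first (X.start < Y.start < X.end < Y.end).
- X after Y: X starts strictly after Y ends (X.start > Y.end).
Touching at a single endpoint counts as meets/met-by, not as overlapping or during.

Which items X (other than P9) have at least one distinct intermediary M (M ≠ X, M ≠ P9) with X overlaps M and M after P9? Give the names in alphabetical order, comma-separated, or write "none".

P2, P5

Target P9 = [9, 40].
Intermediaries M with M after P9: P3, P5, P6.
Via P3 — items with X overlaps P3: P2, P5.
Via P5 — items with X overlaps P5: none.
Via P6 — items with X overlaps P6: none.
Union: P2, P5.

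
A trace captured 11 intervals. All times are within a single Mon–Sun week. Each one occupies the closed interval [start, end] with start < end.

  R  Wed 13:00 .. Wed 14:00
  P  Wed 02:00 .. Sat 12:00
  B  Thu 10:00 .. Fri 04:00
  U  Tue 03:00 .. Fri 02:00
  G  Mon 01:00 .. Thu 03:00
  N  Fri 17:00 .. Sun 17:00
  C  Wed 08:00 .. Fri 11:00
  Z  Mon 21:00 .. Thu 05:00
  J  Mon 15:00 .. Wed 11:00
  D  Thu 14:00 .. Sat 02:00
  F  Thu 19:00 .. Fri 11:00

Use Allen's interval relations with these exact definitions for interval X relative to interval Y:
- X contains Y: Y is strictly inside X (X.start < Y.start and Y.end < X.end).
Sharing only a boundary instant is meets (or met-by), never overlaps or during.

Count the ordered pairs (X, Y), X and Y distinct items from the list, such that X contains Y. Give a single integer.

Checking all 110 ordered pairs for relation 'contains'; matching pairs in alphabetical order:
(C, B): C contains B ✓
(C, R): C contains R ✓
(D, F): D contains F ✓
(G, J): G contains J ✓
(G, R): G contains R ✓
(P, B): P contains B ✓
(P, C): P contains C ✓
(P, D): P contains D ✓
(P, F): P contains F ✓
(P, R): P contains R ✓
(U, R): U contains R ✓
(Z, R): Z contains R ✓
Count: 12.

12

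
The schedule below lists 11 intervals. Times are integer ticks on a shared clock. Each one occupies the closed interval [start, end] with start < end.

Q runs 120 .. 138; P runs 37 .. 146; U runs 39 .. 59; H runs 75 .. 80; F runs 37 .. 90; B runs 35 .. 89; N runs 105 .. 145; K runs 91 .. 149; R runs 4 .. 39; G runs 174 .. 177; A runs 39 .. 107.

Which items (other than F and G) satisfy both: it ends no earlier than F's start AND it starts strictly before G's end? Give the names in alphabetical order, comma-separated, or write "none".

Conditions: its end is no earlier than F's start (X.end >= 37) AND its start is strictly before G's end (X.start < 177).
A: end 107 >= 37? ✓; start 39 < 177? ✓ → yes.
B: end 89 >= 37? ✓; start 35 < 177? ✓ → yes.
H: end 80 >= 37? ✓; start 75 < 177? ✓ → yes.
K: end 149 >= 37? ✓; start 91 < 177? ✓ → yes.
N: end 145 >= 37? ✓; start 105 < 177? ✓ → yes.
P: end 146 >= 37? ✓; start 37 < 177? ✓ → yes.
Q: end 138 >= 37? ✓; start 120 < 177? ✓ → yes.
R: end 39 >= 37? ✓; start 4 < 177? ✓ → yes.
U: end 59 >= 37? ✓; start 39 < 177? ✓ → yes.
Result: A, B, H, K, N, P, Q, R, U.

A, B, H, K, N, P, Q, R, U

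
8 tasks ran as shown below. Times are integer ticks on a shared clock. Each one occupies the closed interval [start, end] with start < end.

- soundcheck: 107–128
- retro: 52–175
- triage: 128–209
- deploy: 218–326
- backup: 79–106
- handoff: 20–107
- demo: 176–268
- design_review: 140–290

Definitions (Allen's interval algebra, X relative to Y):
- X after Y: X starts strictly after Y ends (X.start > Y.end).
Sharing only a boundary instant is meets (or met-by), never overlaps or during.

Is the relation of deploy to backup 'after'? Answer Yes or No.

Yes

deploy = [218, 326], backup = [79, 106].
Actual relation of deploy to backup: after.
Asked whether 'after' holds → Yes.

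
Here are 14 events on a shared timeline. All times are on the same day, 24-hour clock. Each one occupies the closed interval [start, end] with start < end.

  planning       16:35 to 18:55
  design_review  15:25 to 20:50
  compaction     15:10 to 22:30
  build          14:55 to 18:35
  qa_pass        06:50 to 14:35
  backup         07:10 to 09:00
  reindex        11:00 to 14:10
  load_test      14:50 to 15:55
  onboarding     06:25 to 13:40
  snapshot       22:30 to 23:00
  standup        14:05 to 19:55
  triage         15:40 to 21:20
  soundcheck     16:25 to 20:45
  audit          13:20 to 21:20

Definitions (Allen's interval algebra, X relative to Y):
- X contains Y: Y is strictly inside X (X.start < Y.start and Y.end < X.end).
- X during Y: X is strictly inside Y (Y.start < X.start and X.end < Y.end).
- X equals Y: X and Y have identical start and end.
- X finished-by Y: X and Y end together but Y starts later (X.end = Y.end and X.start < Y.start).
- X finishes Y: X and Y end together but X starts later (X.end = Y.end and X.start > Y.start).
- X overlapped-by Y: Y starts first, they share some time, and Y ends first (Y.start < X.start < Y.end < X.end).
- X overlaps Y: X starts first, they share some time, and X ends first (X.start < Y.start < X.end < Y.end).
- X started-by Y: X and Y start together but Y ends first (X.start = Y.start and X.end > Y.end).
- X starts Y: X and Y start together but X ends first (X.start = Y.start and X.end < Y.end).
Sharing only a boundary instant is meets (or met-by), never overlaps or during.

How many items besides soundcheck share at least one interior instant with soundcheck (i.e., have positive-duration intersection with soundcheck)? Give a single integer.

7

Target soundcheck = [16:25, 20:45].
audit [13:20, 21:20] → contains → counts.
backup [07:10, 09:00] → before → no.
build [14:55, 18:35] → overlaps → counts.
compaction [15:10, 22:30] → contains → counts.
design_review [15:25, 20:50] → contains → counts.
load_test [14:50, 15:55] → before → no.
onboarding [06:25, 13:40] → before → no.
planning [16:35, 18:55] → during → counts.
qa_pass [06:50, 14:35] → before → no.
reindex [11:00, 14:10] → before → no.
snapshot [22:30, 23:00] → after → no.
standup [14:05, 19:55] → overlaps → counts.
triage [15:40, 21:20] → contains → counts.
Total: 7.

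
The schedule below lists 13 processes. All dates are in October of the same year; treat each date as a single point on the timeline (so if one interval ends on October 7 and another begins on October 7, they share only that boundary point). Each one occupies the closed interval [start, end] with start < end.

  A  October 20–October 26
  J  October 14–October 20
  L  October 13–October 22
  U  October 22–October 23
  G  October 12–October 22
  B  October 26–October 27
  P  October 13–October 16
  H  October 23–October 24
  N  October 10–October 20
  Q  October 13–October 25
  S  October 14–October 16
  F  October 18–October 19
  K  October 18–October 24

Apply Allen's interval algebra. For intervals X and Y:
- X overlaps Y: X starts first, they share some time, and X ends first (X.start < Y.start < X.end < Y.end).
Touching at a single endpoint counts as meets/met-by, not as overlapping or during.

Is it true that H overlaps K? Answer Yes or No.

H = [October 23, October 24], K = [October 18, October 24].
Actual relation of H to K: finishes.
Asked whether 'overlaps' holds → No.

No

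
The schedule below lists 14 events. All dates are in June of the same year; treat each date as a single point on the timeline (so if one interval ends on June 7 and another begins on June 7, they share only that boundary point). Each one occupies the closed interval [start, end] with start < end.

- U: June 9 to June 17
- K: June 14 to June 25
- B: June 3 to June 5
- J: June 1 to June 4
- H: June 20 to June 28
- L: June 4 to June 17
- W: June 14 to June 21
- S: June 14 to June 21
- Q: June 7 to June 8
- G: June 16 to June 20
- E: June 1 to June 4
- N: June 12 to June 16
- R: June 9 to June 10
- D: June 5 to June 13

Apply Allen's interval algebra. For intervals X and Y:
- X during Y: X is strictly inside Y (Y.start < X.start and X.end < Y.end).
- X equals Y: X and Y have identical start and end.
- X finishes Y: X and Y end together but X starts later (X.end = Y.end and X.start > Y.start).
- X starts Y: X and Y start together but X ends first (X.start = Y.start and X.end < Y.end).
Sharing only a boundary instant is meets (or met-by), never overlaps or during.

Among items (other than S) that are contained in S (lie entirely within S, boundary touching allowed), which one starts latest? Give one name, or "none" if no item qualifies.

G

Target S = [June 14, June 21].
B [June 3, June 5] → before → excluded.
D [June 5, June 13] → before → excluded.
E [June 1, June 4] → before → excluded.
G [June 16, June 20] → during → candidate.
H [June 20, June 28] → overlapped-by → excluded.
J [June 1, June 4] → before → excluded.
K [June 14, June 25] → started-by → excluded.
L [June 4, June 17] → overlaps → excluded.
N [June 12, June 16] → overlaps → excluded.
Q [June 7, June 8] → before → excluded.
R [June 9, June 10] → before → excluded.
U [June 9, June 17] → overlaps → excluded.
W [June 14, June 21] → equals → candidate.
Among candidates, latest start is June 16 → G.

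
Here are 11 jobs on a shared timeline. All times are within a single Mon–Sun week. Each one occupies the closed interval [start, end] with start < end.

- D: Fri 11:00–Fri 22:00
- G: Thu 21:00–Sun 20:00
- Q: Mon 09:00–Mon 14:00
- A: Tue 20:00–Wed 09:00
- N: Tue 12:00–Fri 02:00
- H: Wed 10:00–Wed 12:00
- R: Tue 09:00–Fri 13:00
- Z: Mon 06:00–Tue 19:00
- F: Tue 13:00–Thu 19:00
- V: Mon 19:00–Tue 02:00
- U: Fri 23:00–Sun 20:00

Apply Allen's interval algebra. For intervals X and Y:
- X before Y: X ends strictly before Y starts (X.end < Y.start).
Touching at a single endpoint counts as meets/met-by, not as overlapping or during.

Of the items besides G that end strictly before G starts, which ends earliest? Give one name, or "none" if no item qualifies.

Target G = [Thu 21:00, Sun 20:00].
A [Tue 20:00, Wed 09:00] → before → candidate.
D [Fri 11:00, Fri 22:00] → during → excluded.
F [Tue 13:00, Thu 19:00] → before → candidate.
H [Wed 10:00, Wed 12:00] → before → candidate.
N [Tue 12:00, Fri 02:00] → overlaps → excluded.
Q [Mon 09:00, Mon 14:00] → before → candidate.
R [Tue 09:00, Fri 13:00] → overlaps → excluded.
U [Fri 23:00, Sun 20:00] → finishes → excluded.
V [Mon 19:00, Tue 02:00] → before → candidate.
Z [Mon 06:00, Tue 19:00] → before → candidate.
Among candidates, earliest end is Mon 14:00 → Q.

Q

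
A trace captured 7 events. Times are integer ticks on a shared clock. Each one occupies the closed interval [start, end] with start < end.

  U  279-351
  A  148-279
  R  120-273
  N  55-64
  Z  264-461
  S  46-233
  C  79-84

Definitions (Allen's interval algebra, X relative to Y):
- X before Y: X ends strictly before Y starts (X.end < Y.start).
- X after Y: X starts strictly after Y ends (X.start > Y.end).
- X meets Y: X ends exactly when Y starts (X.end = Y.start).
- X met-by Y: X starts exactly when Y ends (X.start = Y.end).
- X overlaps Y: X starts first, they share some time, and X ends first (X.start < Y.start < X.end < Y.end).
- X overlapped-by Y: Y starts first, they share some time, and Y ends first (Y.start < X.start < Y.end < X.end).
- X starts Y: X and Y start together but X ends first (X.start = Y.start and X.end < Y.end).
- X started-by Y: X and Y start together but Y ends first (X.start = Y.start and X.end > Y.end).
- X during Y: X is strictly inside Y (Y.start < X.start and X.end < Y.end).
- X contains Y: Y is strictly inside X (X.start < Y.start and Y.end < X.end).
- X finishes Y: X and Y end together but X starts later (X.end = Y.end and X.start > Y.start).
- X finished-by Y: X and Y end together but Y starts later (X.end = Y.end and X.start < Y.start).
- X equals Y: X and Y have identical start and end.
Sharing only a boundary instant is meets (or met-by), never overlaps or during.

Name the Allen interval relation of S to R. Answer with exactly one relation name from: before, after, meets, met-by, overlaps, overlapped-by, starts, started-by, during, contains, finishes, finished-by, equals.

overlaps

S = [46, 233]; R = [120, 273].
Compare endpoints: S.start < R.start, S.start < R.end, S.end > R.start, S.end < R.end.
That pattern is 'overlaps'.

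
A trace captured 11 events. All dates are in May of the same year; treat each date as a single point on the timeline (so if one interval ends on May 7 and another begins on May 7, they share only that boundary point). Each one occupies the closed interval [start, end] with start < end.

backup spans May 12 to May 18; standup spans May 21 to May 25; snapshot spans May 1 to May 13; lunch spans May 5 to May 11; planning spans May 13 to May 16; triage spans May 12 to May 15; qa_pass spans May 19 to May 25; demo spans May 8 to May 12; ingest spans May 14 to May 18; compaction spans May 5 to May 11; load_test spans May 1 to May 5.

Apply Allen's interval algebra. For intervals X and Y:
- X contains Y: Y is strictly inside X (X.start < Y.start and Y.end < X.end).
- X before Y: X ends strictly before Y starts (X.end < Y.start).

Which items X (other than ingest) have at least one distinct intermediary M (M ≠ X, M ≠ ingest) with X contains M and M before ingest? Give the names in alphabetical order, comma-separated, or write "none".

Target ingest = [May 14, May 18].
Intermediaries M with M before ingest: compaction, demo, load_test, lunch, snapshot.
Via compaction — items with X contains compaction: snapshot.
Via demo — items with X contains demo: snapshot.
Via load_test — items with X contains load_test: none.
Via lunch — items with X contains lunch: snapshot.
Via snapshot — items with X contains snapshot: none.
Union: snapshot.

snapshot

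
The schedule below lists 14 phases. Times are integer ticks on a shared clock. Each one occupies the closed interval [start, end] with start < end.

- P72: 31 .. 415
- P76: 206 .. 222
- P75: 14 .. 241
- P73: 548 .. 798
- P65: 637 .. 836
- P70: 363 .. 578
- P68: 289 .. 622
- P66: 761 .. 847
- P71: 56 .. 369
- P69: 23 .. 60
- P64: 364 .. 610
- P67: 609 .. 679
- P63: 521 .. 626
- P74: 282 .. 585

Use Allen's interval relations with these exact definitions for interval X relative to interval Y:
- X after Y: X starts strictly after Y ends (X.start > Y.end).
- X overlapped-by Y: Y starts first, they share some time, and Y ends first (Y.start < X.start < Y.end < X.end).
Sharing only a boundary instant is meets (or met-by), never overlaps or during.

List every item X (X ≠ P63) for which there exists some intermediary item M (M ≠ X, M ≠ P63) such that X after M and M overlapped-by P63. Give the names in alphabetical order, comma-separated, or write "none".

P66

Target P63 = [521, 626].
Intermediaries M with M overlapped-by P63: P67, P73.
Via P67 — items with X after P67: P66.
Via P73 — items with X after P73: none.
Union: P66.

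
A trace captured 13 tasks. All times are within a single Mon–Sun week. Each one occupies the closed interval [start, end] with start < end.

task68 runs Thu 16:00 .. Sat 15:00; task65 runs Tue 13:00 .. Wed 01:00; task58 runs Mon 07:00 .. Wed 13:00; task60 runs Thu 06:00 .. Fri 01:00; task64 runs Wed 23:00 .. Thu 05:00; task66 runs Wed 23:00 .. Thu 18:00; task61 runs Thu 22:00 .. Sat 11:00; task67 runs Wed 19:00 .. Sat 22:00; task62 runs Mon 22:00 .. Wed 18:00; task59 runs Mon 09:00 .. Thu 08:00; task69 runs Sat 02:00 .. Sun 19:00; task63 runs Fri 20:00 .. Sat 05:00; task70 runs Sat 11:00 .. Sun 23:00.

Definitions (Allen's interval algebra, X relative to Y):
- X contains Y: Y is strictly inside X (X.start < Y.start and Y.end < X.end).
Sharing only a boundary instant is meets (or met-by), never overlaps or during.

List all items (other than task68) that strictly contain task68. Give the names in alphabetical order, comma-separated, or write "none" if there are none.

task67

Target task68 = [Thu 16:00, Sat 15:00].
task58 [Mon 07:00, Wed 13:00] → before → no.
task59 [Mon 09:00, Thu 08:00] → before → no.
task60 [Thu 06:00, Fri 01:00] → overlaps → no.
task61 [Thu 22:00, Sat 11:00] → during → no.
task62 [Mon 22:00, Wed 18:00] → before → no.
task63 [Fri 20:00, Sat 05:00] → during → no.
task64 [Wed 23:00, Thu 05:00] → before → no.
task65 [Tue 13:00, Wed 01:00] → before → no.
task66 [Wed 23:00, Thu 18:00] → overlaps → no.
task67 [Wed 19:00, Sat 22:00] → contains → yes.
task69 [Sat 02:00, Sun 19:00] → overlapped-by → no.
task70 [Sat 11:00, Sun 23:00] → overlapped-by → no.
Result: task67.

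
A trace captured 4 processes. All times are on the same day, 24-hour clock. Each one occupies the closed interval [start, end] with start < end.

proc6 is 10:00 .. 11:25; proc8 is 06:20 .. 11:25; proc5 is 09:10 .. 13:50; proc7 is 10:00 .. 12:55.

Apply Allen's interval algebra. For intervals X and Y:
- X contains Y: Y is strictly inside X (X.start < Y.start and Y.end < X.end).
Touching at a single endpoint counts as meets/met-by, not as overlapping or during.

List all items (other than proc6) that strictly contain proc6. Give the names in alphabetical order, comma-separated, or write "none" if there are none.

Target proc6 = [10:00, 11:25].
proc5 [09:10, 13:50] → contains → yes.
proc7 [10:00, 12:55] → started-by → no.
proc8 [06:20, 11:25] → finished-by → no.
Result: proc5.

proc5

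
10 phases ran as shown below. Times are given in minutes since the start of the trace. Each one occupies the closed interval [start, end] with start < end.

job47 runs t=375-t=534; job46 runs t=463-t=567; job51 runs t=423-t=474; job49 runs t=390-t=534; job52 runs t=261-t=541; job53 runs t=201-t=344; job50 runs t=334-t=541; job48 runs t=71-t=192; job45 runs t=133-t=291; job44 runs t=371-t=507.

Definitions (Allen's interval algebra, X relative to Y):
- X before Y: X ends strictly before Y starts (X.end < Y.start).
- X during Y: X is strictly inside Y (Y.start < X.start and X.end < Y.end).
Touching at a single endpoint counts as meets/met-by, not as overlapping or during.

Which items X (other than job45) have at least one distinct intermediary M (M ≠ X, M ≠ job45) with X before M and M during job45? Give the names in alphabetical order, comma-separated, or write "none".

Target job45 = [t=133, t=291].
Intermediaries M with M during job45: none.
Union: none.

none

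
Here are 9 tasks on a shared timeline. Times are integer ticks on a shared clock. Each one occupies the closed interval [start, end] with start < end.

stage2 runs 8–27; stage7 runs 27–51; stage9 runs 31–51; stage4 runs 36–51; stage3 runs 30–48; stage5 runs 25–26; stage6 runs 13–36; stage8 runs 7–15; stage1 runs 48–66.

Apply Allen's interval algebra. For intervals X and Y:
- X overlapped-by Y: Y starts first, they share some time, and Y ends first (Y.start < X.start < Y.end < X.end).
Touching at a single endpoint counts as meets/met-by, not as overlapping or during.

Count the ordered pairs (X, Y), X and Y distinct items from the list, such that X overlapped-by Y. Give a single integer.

Checking all 72 ordered pairs for relation 'overlapped-by'; matching pairs in alphabetical order:
(stage1, stage4): stage1 overlapped-by stage4 ✓
(stage1, stage7): stage1 overlapped-by stage7 ✓
(stage1, stage9): stage1 overlapped-by stage9 ✓
(stage2, stage8): stage2 overlapped-by stage8 ✓
(stage3, stage6): stage3 overlapped-by stage6 ✓
(stage4, stage3): stage4 overlapped-by stage3 ✓
(stage6, stage2): stage6 overlapped-by stage2 ✓
(stage6, stage8): stage6 overlapped-by stage8 ✓
(stage7, stage6): stage7 overlapped-by stage6 ✓
(stage9, stage3): stage9 overlapped-by stage3 ✓
(stage9, stage6): stage9 overlapped-by stage6 ✓
Count: 11.

11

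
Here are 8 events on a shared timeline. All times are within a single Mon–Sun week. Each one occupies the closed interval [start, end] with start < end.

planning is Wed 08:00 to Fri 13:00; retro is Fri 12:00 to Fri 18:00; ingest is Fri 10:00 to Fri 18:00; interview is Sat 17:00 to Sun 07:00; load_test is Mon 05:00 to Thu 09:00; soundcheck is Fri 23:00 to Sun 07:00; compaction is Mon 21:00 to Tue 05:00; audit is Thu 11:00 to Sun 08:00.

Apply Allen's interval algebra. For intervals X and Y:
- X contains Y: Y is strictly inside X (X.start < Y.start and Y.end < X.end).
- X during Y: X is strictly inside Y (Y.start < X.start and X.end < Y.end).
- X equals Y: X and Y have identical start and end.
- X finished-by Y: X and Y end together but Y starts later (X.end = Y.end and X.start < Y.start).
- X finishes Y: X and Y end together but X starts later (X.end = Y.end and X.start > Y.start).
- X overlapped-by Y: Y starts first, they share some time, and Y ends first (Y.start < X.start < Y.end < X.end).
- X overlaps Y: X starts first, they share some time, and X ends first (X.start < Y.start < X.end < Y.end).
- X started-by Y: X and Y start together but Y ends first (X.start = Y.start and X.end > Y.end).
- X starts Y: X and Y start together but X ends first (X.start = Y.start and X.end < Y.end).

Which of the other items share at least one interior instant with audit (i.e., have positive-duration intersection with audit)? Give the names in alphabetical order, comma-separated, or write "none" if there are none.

Target audit = [Thu 11:00, Sun 08:00].
compaction [Mon 21:00, Tue 05:00] → before → no.
ingest [Fri 10:00, Fri 18:00] → during → yes.
interview [Sat 17:00, Sun 07:00] → during → yes.
load_test [Mon 05:00, Thu 09:00] → before → no.
planning [Wed 08:00, Fri 13:00] → overlaps → yes.
retro [Fri 12:00, Fri 18:00] → during → yes.
soundcheck [Fri 23:00, Sun 07:00] → during → yes.
Result: ingest, interview, planning, retro, soundcheck.

ingest, interview, planning, retro, soundcheck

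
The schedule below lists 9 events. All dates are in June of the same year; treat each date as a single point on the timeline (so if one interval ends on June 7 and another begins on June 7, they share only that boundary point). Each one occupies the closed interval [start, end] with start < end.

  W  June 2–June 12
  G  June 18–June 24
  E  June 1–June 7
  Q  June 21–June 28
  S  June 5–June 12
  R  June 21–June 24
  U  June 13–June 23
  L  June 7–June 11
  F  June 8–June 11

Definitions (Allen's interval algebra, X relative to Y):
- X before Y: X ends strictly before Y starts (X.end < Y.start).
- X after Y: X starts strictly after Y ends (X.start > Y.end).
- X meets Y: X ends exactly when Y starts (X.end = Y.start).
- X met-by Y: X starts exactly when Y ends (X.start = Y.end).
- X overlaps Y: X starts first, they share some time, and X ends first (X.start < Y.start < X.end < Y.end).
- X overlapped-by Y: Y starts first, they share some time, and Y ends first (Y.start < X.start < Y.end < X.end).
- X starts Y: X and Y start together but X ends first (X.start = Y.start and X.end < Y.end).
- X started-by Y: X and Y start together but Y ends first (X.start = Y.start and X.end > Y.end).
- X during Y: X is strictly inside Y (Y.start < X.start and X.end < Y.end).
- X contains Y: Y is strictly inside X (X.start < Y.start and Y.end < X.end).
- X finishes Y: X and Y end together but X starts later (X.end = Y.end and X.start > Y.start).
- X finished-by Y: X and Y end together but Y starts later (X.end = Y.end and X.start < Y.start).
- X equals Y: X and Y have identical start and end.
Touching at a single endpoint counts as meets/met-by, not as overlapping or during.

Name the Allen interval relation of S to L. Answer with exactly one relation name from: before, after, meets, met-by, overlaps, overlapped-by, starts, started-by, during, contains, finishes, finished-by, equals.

S = [June 5, June 12]; L = [June 7, June 11].
Compare endpoints: S.start < L.start, S.start < L.end, S.end > L.start, S.end > L.end.
That pattern is 'contains'.

contains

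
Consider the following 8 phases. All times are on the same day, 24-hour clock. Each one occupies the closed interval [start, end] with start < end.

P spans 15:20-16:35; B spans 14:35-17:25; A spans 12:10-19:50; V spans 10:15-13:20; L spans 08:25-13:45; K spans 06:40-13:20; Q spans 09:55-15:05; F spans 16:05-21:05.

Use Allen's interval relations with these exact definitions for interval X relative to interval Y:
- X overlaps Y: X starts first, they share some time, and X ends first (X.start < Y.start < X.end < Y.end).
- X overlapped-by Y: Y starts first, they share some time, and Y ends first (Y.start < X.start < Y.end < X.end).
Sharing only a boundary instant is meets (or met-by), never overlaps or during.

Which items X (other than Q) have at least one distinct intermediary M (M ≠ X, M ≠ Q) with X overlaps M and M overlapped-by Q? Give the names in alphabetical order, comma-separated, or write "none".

Target Q = [09:55, 15:05].
Intermediaries M with M overlapped-by Q: A, B.
Via A — items with X overlaps A: K, L, V.
Via B — items with X overlaps B: none.
Union: K, L, V.

K, L, V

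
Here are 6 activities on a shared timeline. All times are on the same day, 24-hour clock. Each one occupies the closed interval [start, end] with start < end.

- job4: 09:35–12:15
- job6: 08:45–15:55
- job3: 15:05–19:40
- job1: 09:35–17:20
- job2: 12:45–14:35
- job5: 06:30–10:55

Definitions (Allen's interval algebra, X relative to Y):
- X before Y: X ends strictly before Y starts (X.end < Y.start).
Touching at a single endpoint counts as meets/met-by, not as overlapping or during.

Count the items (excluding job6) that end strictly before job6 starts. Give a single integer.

0

Target job6 = [08:45, 15:55].
job1 [09:35, 17:20] → overlapped-by → no.
job2 [12:45, 14:35] → during → no.
job3 [15:05, 19:40] → overlapped-by → no.
job4 [09:35, 12:15] → during → no.
job5 [06:30, 10:55] → overlaps → no.
Total: 0.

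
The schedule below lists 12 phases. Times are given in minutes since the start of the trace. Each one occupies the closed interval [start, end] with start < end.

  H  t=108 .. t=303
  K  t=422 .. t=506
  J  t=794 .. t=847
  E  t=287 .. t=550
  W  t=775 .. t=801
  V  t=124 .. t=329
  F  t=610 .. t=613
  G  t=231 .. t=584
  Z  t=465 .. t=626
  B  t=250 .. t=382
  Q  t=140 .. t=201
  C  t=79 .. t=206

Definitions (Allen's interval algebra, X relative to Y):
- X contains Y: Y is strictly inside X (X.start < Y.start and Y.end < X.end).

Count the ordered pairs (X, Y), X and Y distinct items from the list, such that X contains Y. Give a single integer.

Checking all 132 ordered pairs for relation 'contains'; matching pairs in alphabetical order:
(C, Q): C contains Q ✓
(E, K): E contains K ✓
(G, B): G contains B ✓
(G, E): G contains E ✓
(G, K): G contains K ✓
(H, Q): H contains Q ✓
(V, Q): V contains Q ✓
(Z, F): Z contains F ✓
Count: 8.

8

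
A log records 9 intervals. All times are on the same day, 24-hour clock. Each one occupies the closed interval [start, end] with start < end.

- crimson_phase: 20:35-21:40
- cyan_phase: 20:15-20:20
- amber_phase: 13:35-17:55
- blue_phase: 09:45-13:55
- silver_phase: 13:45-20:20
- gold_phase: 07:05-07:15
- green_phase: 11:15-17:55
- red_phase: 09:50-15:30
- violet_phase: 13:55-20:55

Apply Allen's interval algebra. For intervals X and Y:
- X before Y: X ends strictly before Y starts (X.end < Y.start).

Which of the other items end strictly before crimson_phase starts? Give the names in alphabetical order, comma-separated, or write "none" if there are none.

Target crimson_phase = [20:35, 21:40].
amber_phase [13:35, 17:55] → before → yes.
blue_phase [09:45, 13:55] → before → yes.
cyan_phase [20:15, 20:20] → before → yes.
gold_phase [07:05, 07:15] → before → yes.
green_phase [11:15, 17:55] → before → yes.
red_phase [09:50, 15:30] → before → yes.
silver_phase [13:45, 20:20] → before → yes.
violet_phase [13:55, 20:55] → overlaps → no.
Result: amber_phase, blue_phase, cyan_phase, gold_phase, green_phase, red_phase, silver_phase.

amber_phase, blue_phase, cyan_phase, gold_phase, green_phase, red_phase, silver_phase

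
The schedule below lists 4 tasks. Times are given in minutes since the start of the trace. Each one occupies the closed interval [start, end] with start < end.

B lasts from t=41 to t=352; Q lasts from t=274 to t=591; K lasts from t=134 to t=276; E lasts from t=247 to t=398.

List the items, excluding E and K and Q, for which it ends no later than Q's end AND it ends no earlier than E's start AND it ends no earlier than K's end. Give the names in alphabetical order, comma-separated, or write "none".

Conditions: its end is no later than Q's end (X.end <= t=591) AND its end is no earlier than E's start (X.end >= t=247) AND its end is no earlier than K's end (X.end >= t=276).
B: end t=352 <= t=591? ✓; end t=352 >= t=247? ✓; end t=352 >= t=276? ✓ → yes.
Result: B.

B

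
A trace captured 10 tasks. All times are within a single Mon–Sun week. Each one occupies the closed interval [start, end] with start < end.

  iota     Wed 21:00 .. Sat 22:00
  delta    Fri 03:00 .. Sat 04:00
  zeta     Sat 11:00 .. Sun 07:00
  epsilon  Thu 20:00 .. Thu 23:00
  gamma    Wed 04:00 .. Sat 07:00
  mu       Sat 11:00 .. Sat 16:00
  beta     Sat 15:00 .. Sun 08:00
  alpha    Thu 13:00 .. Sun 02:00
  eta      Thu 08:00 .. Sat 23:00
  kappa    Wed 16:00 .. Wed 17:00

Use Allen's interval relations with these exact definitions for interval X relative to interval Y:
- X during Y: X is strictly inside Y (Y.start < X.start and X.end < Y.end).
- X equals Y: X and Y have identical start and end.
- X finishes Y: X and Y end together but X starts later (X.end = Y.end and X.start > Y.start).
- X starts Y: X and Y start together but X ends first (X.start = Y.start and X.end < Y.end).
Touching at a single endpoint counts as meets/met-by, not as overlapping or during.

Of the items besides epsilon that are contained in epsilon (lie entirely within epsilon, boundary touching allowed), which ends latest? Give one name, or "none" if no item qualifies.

none

Target epsilon = [Thu 20:00, Thu 23:00].
alpha [Thu 13:00, Sun 02:00] → contains → excluded.
beta [Sat 15:00, Sun 08:00] → after → excluded.
delta [Fri 03:00, Sat 04:00] → after → excluded.
eta [Thu 08:00, Sat 23:00] → contains → excluded.
gamma [Wed 04:00, Sat 07:00] → contains → excluded.
iota [Wed 21:00, Sat 22:00] → contains → excluded.
kappa [Wed 16:00, Wed 17:00] → before → excluded.
mu [Sat 11:00, Sat 16:00] → after → excluded.
zeta [Sat 11:00, Sun 07:00] → after → excluded.
No candidates → none.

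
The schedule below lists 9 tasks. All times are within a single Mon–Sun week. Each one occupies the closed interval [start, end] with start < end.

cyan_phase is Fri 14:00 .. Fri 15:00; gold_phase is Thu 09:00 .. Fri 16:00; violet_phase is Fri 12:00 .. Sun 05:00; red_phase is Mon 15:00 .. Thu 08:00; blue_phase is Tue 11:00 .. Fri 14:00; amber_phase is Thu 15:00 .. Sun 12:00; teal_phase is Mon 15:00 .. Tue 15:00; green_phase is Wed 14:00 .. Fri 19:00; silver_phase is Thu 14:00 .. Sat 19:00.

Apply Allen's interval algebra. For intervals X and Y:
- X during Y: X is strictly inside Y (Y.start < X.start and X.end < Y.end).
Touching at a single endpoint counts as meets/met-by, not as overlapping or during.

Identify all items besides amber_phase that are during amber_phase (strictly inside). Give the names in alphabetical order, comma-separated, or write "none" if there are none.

cyan_phase, violet_phase

Target amber_phase = [Thu 15:00, Sun 12:00].
blue_phase [Tue 11:00, Fri 14:00] → overlaps → no.
cyan_phase [Fri 14:00, Fri 15:00] → during → yes.
gold_phase [Thu 09:00, Fri 16:00] → overlaps → no.
green_phase [Wed 14:00, Fri 19:00] → overlaps → no.
red_phase [Mon 15:00, Thu 08:00] → before → no.
silver_phase [Thu 14:00, Sat 19:00] → overlaps → no.
teal_phase [Mon 15:00, Tue 15:00] → before → no.
violet_phase [Fri 12:00, Sun 05:00] → during → yes.
Result: cyan_phase, violet_phase.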